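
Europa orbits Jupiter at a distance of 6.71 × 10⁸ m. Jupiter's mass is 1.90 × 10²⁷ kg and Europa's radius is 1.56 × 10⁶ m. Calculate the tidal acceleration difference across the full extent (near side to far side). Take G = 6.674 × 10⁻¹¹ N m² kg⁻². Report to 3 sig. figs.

a_tidal = 4GMr/d³
        = 4 × (6.674 × 10⁻¹¹) × (1.90 × 10²⁷) × (1.56 × 10⁶) / (6.71 × 10⁸)³
        = 2.62 × 10⁻³ m/s²

2.62 × 10⁻³ m/s²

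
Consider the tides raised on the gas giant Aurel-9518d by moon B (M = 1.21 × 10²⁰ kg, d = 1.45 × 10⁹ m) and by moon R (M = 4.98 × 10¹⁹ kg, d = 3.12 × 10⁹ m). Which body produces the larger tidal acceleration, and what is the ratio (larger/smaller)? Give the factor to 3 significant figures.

Moon B, by a factor of ≈ 24.2

Tidal acceleration ∝ M/d³, so compare M/d³ for each.
Moon B: (1.21 × 10²⁰) / (1.45 × 10⁹)³ = 3.969 × 10⁻⁸
Moon R: (4.98 × 10¹⁹) / (3.12 × 10⁹)³ = 1.640 × 10⁻⁹
Ratio (larger/smaller) = 24.2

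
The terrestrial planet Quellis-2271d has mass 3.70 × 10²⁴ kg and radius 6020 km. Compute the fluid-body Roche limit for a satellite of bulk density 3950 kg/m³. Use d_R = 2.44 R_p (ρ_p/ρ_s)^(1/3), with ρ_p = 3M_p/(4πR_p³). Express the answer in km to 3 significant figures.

ρ_p = 3M_p/(4πR_p³) = 3 × (3.70 × 10²⁴) / (4π × (6.02 × 10⁶ m)³) = 4050 kg/m³
d_R = 2.44 × 6020 km × (4050/3950)^(1/3)
    = 14800 km

14800 km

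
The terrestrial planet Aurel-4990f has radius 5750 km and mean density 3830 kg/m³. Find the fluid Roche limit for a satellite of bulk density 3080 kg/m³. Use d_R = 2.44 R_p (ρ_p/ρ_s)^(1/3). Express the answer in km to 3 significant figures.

15100 km

d_R = 2.44 × 5750 km × (3830/3080)^(1/3)
    = 15100 km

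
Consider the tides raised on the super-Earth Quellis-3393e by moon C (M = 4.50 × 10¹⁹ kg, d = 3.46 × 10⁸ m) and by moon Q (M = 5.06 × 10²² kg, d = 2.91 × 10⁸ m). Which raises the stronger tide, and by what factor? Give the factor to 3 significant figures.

Moon Q, by a factor of ≈ 1890

Tidal acceleration ∝ M/d³, so compare M/d³ for each.
Moon C: (4.50 × 10¹⁹) / (3.46 × 10⁸)³ = 1.086 × 10⁻⁶
Moon Q: (5.06 × 10²²) / (2.91 × 10⁸)³ = 2.053 × 10⁻³
Ratio (larger/smaller) = 1890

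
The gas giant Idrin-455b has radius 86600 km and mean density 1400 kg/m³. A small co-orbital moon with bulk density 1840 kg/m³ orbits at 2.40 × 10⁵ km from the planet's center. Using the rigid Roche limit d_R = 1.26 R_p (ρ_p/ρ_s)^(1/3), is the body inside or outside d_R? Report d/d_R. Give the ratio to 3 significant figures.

outside; d/d_R ≈ 2.41

d_R = 1.26 × (86600 km) × (1400/1840)^(1/3) = 99620 km
d/d_R = (2.40 × 10⁵) / (99620) = 2.41
Since d/d_R > 1, the body is outside the Roche limit.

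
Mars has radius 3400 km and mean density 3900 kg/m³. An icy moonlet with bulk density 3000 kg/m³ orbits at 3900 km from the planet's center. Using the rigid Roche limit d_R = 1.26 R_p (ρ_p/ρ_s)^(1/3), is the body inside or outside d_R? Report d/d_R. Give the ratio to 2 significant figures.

inside; d/d_R ≈ 0.83

d_R = 1.26 × (3400 km) × (3900/3000)^(1/3) = 4676 km
d/d_R = (3900) / (4676) = 0.83
Since d/d_R < 1, the body is inside the Roche limit.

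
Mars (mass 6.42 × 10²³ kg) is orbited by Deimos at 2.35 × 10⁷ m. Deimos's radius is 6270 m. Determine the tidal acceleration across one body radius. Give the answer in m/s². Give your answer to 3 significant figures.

a_tidal = 2GMr/d³
        = 2 × (6.674 × 10⁻¹¹) × (6.42 × 10²³) × (6270) / (2.35 × 10⁷)³
        = 4.14 × 10⁻⁵ m/s²

4.14 × 10⁻⁵ m/s²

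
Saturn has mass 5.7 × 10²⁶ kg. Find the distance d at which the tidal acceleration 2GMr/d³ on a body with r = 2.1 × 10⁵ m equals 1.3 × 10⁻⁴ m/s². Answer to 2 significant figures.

5.0 × 10⁸ m

2GMr/d³ = a_tidal  ⇒  d = (2GMr / a_tidal)^(1/3)
d = (2 × 6.674×10⁻¹¹ × (5.7 × 10²⁶) × (2.1 × 10⁵) / (1.3 × 10⁻⁴))^(1/3)
  = 5.0 × 10⁸ m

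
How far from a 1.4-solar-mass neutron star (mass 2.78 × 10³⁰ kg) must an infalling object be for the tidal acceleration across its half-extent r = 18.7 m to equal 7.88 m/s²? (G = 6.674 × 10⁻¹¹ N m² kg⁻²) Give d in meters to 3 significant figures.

2GMr/d³ = a_tidal  ⇒  d = (2GMr / a_tidal)^(1/3)
d = (2 × 6.674×10⁻¹¹ × (2.78 × 10³⁰) × (18.7) / (7.88))^(1/3)
  = 9.59 × 10⁶ m

9.59 × 10⁶ m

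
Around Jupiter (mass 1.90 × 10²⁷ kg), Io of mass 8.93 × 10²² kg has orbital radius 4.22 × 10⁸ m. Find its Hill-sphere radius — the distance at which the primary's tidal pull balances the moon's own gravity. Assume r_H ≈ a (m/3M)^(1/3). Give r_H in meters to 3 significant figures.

r_H ≈ a (m/3M)^(1/3)
    = (4.22 × 10⁸) × (8.93 × 10²² / (3 × 1.90 × 10²⁷))^(1/3)
    = 1.06 × 10⁷ m

1.06 × 10⁷ m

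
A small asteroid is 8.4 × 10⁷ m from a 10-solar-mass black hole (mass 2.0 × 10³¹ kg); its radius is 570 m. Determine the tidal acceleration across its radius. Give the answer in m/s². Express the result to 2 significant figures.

2.6 m/s²

Since r ≪ d, expand the inverse-square field across one radius to get the leading 2GMr/d³ term.
a_tidal = 2GMr/d³
        = 2 × (6.674 × 10⁻¹¹) × (2.0 × 10³¹) × (570) / (8.4 × 10⁷)³
        = 2.6 m/s²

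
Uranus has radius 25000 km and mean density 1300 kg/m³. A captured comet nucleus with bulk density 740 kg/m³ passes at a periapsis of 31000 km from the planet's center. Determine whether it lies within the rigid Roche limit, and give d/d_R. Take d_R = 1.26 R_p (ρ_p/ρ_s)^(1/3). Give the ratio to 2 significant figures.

d_R = 1.26 × (25000 km) × (1300/740)^(1/3) = 38010 km
d/d_R = (31000) / (38010) = 0.82
Since d/d_R < 1, the body is inside the Roche limit.

inside; d/d_R ≈ 0.82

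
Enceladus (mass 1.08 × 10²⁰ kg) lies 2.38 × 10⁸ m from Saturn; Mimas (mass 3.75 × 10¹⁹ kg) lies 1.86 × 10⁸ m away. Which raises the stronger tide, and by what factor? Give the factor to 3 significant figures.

Enceladus, by a factor of ≈ 1.37

Compare M/d³ for the two perturbers:
Enceladus: (1.08 × 10²⁰) / (2.38 × 10⁸)³ = 8.011 × 10⁻⁶
Mimas: (3.75 × 10¹⁹) / (1.86 × 10⁸)³ = 5.828 × 10⁻⁶
Ratio (larger/smaller) = 1.37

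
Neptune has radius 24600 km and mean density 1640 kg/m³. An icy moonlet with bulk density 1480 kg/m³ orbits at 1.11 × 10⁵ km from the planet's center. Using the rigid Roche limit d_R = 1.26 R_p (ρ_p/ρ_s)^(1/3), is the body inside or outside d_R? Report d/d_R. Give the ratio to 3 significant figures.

d_R = 1.26 × (24600 km) × (1640/1480)^(1/3) = 32070 km
d/d_R = (1.11 × 10⁵) / (32070) = 3.46
Since d/d_R > 1, the body is outside the Roche limit.

outside; d/d_R ≈ 3.46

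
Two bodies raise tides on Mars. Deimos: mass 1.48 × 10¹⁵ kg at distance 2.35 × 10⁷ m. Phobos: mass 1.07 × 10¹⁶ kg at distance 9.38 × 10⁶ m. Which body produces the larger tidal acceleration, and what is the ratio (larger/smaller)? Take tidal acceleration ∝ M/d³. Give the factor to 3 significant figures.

The tide-raising term goes as M/d³ (the gradient of a 1/d² field).
Deimos: (1.48 × 10¹⁵) / (2.35 × 10⁷)³ = 1.140 × 10⁻⁷
Phobos: (1.07 × 10¹⁶) / (9.38 × 10⁶)³ = 1.297 × 10⁻⁵
Ratio (larger/smaller) = 114

Phobos, by a factor of ≈ 114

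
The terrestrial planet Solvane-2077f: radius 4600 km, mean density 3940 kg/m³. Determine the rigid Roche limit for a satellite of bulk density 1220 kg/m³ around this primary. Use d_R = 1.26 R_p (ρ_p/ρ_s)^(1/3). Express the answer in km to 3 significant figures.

8570 km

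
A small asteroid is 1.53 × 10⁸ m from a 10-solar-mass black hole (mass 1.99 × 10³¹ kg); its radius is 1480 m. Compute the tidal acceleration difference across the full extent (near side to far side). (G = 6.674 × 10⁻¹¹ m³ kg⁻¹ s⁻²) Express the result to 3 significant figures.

a_tidal = 4GMr/d³
        = 4 × (6.674 × 10⁻¹¹) × (1.99 × 10³¹) × (1480) / (1.53 × 10⁸)³
        = 2.20 m/s²

2.20 m/s²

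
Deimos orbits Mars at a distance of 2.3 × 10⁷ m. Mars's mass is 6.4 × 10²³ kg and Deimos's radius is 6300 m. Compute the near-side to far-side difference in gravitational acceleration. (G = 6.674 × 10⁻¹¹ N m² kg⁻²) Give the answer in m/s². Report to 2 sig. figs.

a_tidal = 4GMr/d³
        = 4 × (6.674 × 10⁻¹¹) × (6.4 × 10²³) × (6300) / (2.3 × 10⁷)³
        = 8.8 × 10⁻⁵ m/s²

8.8 × 10⁻⁵ m/s²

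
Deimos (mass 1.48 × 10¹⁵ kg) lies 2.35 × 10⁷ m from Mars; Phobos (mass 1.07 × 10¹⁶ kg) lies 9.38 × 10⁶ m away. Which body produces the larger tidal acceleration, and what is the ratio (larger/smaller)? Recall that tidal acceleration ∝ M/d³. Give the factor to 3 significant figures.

The tide-raising term goes as M/d³ (the gradient of a 1/d² field).
Deimos: (1.48 × 10¹⁵) / (2.35 × 10⁷)³ = 1.140 × 10⁻⁷
Phobos: (1.07 × 10¹⁶) / (9.38 × 10⁶)³ = 1.297 × 10⁻⁵
Ratio (larger/smaller) = 114

Phobos, by a factor of ≈ 114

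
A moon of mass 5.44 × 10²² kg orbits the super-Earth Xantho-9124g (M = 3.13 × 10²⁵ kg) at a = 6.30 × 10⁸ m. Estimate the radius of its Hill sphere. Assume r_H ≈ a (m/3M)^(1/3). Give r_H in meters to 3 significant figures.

5.25 × 10⁷ m

r_H ≈ a (m/3M)^(1/3)
    = (6.30 × 10⁸) × (5.44 × 10²² / (3 × 3.13 × 10²⁵))^(1/3)
    = 5.25 × 10⁷ m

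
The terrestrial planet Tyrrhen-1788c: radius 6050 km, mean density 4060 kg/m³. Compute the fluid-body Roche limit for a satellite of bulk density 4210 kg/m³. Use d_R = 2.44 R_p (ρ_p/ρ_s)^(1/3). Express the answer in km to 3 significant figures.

14600 km

d_R = 2.44 × 6050 km × (4060/4210)^(1/3)
    = 14600 km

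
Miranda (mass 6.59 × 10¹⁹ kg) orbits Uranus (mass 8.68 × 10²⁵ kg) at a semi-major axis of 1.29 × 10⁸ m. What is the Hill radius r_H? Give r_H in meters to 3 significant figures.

r_H ≈ a (m/3M)^(1/3)
    = (1.29 × 10⁸) × (6.59 × 10¹⁹ / (3 × 8.68 × 10²⁵))^(1/3)
    = 8.16 × 10⁵ m

8.16 × 10⁵ m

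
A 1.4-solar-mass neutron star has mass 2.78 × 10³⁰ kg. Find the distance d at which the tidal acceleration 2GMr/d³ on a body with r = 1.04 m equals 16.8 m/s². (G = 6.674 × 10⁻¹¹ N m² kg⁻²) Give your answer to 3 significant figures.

2GMr/d³ = a_tidal  ⇒  d = (2GMr / a_tidal)^(1/3)
d = (2 × 6.674×10⁻¹¹ × (2.78 × 10³⁰) × (1.04) / (16.8))^(1/3)
  = 2.84 × 10⁶ m

2.84 × 10⁶ m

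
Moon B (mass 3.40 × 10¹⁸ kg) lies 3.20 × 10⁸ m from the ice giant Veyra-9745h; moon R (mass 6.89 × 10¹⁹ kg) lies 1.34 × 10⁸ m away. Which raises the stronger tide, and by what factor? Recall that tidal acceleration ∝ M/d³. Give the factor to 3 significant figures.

Tidal acceleration ∝ M/d³, so compare M/d³ for each.
Moon B: (3.40 × 10¹⁸) / (3.20 × 10⁸)³ = 1.038 × 10⁻⁷
Moon R: (6.89 × 10¹⁹) / (1.34 × 10⁸)³ = 2.864 × 10⁻⁵
Ratio (larger/smaller) = 276

Moon R, by a factor of ≈ 276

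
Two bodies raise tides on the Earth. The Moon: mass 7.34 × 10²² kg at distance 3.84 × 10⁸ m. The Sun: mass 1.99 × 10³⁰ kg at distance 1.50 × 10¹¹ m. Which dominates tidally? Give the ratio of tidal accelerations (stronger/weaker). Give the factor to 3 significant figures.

The Moon, by a factor of ≈ 2.20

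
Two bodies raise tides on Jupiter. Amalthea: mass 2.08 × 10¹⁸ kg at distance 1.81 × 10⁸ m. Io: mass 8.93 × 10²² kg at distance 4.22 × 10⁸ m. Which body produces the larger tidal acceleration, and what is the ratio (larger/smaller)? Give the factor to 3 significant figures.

Io, by a factor of ≈ 3390

The tide-raising term goes as M/d³ (the gradient of a 1/d² field).
Amalthea: (2.08 × 10¹⁸) / (1.81 × 10⁸)³ = 3.508 × 10⁻⁷
Io: (8.93 × 10²²) / (4.22 × 10⁸)³ = 1.188 × 10⁻³
Ratio (larger/smaller) = 3390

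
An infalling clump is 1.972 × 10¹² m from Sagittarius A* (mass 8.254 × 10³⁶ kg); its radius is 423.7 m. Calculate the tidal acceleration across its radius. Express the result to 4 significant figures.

6.087 × 10⁻⁸ m/s²

a_tidal = 2GMr/d³
        = 2 × (6.674 × 10⁻¹¹) × (8.254 × 10³⁶) × (423.7) / (1.972 × 10¹²)³
        = 6.087 × 10⁻⁸ m/s²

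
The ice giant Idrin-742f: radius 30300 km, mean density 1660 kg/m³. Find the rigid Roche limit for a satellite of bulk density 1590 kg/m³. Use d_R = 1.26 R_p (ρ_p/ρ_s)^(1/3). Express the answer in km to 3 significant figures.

d_R = 1.26 × 30300 km × (1660/1590)^(1/3)
    = 38700 km

38700 km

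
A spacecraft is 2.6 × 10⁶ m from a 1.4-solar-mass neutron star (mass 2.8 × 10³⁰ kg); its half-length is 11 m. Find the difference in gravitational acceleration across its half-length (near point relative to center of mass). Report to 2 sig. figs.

Δa = 2GMr/d³
   = 2 × (6.674 × 10⁻¹¹) × (2.8 × 10³⁰) × (11) / (2.6 × 10⁶)³
   = 2.3 × 10² m/s²

2.3 × 10² m/s²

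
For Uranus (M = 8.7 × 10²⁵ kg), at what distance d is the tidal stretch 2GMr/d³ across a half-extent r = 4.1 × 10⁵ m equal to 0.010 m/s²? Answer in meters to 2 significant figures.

2GMr/d³ = a_tidal  ⇒  d = (2GMr / a_tidal)^(1/3)
d = (2 × 6.674×10⁻¹¹ × (8.7 × 10²⁵) × (4.1 × 10⁵) / (0.010))^(1/3)
  = 7.8 × 10⁷ m

7.8 × 10⁷ m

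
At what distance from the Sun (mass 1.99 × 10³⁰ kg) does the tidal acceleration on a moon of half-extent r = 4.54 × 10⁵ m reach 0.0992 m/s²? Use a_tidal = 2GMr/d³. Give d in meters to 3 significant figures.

1.07 × 10⁹ m

2GMr/d³ = a_tidal  ⇒  d = (2GMr / a_tidal)^(1/3)
d = (2 × 6.674×10⁻¹¹ × (1.99 × 10³⁰) × (4.54 × 10⁵) / (0.0992))^(1/3)
  = 1.07 × 10⁹ m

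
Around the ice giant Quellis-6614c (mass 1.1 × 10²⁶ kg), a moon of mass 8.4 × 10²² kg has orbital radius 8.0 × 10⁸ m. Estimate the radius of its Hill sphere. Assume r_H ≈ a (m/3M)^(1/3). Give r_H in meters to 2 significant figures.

5.1 × 10⁷ m

r_H ≈ a (m/3M)^(1/3)
    = (8.0 × 10⁸) × (8.4 × 10²² / (3 × 1.1 × 10²⁶))^(1/3)
    = 5.1 × 10⁷ m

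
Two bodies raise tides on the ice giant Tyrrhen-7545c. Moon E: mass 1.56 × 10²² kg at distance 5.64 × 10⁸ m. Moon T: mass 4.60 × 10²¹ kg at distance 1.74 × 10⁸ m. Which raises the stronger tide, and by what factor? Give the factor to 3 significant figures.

Moon T, by a factor of ≈ 10.0

The tide-raising term goes as M/d³ (the gradient of a 1/d² field).
Moon E: (1.56 × 10²²) / (5.64 × 10⁸)³ = 8.695 × 10⁻⁵
Moon T: (4.60 × 10²¹) / (1.74 × 10⁸)³ = 8.732 × 10⁻⁴
Ratio (larger/smaller) = 10.0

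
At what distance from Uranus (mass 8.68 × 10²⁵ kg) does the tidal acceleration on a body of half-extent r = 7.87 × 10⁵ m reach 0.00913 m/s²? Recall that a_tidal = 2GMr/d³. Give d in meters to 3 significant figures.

1.00 × 10⁸ m

2GMr/d³ = a_tidal  ⇒  d = (2GMr / a_tidal)^(1/3)
d = (2 × 6.674×10⁻¹¹ × (8.68 × 10²⁵) × (7.87 × 10⁵) / (0.00913))^(1/3)
  = 1.00 × 10⁸ m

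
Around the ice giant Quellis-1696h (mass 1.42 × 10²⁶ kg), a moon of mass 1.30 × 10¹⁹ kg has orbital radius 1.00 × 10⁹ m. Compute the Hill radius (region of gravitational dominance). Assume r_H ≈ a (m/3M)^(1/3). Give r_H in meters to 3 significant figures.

r_H ≈ a (m/3M)^(1/3)
    = (1.00 × 10⁹) × (1.30 × 10¹⁹ / (3 × 1.42 × 10²⁶))^(1/3)
    = 3.12 × 10⁶ m

3.12 × 10⁶ m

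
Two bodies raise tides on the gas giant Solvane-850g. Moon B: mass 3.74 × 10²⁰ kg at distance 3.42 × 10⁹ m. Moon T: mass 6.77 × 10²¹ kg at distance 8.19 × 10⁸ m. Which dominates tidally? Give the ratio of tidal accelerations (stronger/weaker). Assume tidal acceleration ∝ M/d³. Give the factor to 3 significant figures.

Moon T, by a factor of ≈ 1320

Compare M/d³ for the two perturbers:
Moon B: (3.74 × 10²⁰) / (3.42 × 10⁹)³ = 9.350 × 10⁻⁹
Moon T: (6.77 × 10²¹) / (8.19 × 10⁸)³ = 1.232 × 10⁻⁵
Ratio (larger/smaller) = 1320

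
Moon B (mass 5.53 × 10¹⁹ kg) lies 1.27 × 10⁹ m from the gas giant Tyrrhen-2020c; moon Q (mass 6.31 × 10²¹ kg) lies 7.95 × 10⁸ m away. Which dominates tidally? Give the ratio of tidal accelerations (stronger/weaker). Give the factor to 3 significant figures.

Tidal acceleration ∝ M/d³, so compare M/d³ for each.
Moon B: (5.53 × 10¹⁹) / (1.27 × 10⁹)³ = 2.700 × 10⁻⁸
Moon Q: (6.31 × 10²¹) / (7.95 × 10⁸)³ = 1.256 × 10⁻⁵
Ratio (larger/smaller) = 465

Moon Q, by a factor of ≈ 465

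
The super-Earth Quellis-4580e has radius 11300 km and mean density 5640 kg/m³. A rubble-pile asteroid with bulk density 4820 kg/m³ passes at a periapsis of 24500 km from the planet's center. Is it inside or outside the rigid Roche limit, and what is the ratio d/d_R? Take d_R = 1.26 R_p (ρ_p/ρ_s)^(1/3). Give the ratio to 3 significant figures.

d_R = 1.26 × (11300 km) × (5640/4820)^(1/3) = 15000 km
d/d_R = (24500) / (15000) = 1.63
Since d/d_R > 1, the body is outside the Roche limit.

outside; d/d_R ≈ 1.63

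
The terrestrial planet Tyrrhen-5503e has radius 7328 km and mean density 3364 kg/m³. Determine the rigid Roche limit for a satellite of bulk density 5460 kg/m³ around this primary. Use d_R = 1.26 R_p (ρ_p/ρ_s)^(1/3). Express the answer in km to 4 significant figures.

7857 km

d_R = 1.26 × 7328 km × (3364/5460)^(1/3)
    = 7857 km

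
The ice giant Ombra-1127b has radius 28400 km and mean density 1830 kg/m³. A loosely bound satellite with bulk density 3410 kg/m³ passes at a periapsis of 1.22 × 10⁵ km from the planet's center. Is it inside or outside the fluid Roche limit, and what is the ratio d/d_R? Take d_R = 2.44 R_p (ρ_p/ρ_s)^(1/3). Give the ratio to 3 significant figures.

d_R = 2.44 × (28400 km) × (1830/3410)^(1/3) = 56310 km
d/d_R = (1.22 × 10⁵) / (56310) = 2.17
Since d/d_R > 1, the body is outside the Roche limit.

outside; d/d_R ≈ 2.17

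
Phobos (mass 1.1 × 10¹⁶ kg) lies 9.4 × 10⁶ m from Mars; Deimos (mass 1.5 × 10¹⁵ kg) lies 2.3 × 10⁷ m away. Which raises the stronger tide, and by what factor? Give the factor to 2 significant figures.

Tidal stretch scales as M/d³; compute that for each body.
Phobos: (1.1 × 10¹⁶) / (9.4 × 10⁶)³ = 1.324 × 10⁻⁵
Deimos: (1.5 × 10¹⁵) / (2.3 × 10⁷)³ = 1.233 × 10⁻⁷
Ratio (larger/smaller) = 110

Phobos, by a factor of ≈ 110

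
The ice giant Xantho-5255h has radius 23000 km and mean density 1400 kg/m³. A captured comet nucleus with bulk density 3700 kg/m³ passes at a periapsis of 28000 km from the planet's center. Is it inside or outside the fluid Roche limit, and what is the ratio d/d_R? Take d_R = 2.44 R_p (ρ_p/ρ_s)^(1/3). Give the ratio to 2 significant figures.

inside; d/d_R ≈ 0.69

d_R = 2.44 × (23000 km) × (1400/3700)^(1/3) = 40590 km
d/d_R = (28000) / (40590) = 0.69
Since d/d_R < 1, the body is inside the Roche limit.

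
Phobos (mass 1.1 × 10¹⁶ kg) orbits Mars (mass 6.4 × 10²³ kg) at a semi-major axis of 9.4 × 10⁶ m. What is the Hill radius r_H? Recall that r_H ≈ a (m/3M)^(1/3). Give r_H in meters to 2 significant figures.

1.7 × 10⁴ m

r_H ≈ a (m/3M)^(1/3)
    = (9.4 × 10⁶) × (1.1 × 10¹⁶ / (3 × 6.4 × 10²³))^(1/3)
    = 1.7 × 10⁴ m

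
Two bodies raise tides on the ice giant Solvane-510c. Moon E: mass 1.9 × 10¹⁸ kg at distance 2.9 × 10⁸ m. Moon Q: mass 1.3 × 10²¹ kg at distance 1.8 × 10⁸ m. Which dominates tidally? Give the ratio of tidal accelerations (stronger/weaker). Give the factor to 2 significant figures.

Moon Q, by a factor of ≈ 2900

The tide-raising term goes as M/d³ (the gradient of a 1/d² field).
Moon E: (1.9 × 10¹⁸) / (2.9 × 10⁸)³ = 7.790 × 10⁻⁸
Moon Q: (1.3 × 10²¹) / (1.8 × 10⁸)³ = 2.229 × 10⁻⁴
Ratio (larger/smaller) = 2900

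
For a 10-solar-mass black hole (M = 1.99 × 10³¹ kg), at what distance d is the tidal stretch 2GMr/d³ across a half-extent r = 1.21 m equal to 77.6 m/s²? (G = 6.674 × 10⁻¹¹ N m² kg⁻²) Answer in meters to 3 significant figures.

2GMr/d³ = a_tidal  ⇒  d = (2GMr / a_tidal)^(1/3)
d = (2 × 6.674×10⁻¹¹ × (1.99 × 10³¹) × (1.21) / (77.6))^(1/3)
  = 3.46 × 10⁶ m

3.46 × 10⁶ m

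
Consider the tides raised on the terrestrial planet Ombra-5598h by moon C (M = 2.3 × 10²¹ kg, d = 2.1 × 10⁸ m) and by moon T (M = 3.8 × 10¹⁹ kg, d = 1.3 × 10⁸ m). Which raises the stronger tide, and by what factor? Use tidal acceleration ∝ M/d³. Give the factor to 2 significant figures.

Moon C, by a factor of ≈ 14

Tidal acceleration ∝ M/d³, so compare M/d³ for each.
Moon C: (2.3 × 10²¹) / (2.1 × 10⁸)³ = 2.484 × 10⁻⁴
Moon T: (3.8 × 10¹⁹) / (1.3 × 10⁸)³ = 1.730 × 10⁻⁵
Ratio (larger/smaller) = 14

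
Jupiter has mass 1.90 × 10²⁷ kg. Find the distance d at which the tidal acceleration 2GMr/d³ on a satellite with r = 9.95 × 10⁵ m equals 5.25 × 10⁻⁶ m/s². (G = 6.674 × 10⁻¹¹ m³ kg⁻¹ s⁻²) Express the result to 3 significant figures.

2GMr/d³ = a_tidal  ⇒  d = (2GMr / a_tidal)^(1/3)
d = (2 × 6.674×10⁻¹¹ × (1.90 × 10²⁷) × (9.95 × 10⁵) / (5.25 × 10⁻⁶))^(1/3)
  = 3.64 × 10⁹ m

3.64 × 10⁹ m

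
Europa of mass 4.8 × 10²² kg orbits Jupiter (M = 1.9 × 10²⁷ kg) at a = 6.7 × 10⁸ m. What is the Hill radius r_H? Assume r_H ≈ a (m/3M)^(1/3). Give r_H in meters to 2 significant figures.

1.4 × 10⁷ m

r_H ≈ a (m/3M)^(1/3)
    = (6.7 × 10⁸) × (4.8 × 10²² / (3 × 1.9 × 10²⁷))^(1/3)
    = 1.4 × 10⁷ m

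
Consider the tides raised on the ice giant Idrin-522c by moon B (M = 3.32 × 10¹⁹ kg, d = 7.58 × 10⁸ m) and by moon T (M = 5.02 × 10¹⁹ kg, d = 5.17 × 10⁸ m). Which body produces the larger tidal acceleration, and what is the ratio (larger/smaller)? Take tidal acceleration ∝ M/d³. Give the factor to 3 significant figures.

Compare M/d³ for the two perturbers:
Moon B: (3.32 × 10¹⁹) / (7.58 × 10⁸)³ = 7.623 × 10⁻⁸
Moon T: (5.02 × 10¹⁹) / (5.17 × 10⁸)³ = 3.633 × 10⁻⁷
Ratio (larger/smaller) = 4.77

Moon T, by a factor of ≈ 4.77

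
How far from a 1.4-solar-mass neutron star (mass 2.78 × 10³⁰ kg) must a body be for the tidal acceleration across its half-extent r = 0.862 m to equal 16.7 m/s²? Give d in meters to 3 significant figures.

2.68 × 10⁶ m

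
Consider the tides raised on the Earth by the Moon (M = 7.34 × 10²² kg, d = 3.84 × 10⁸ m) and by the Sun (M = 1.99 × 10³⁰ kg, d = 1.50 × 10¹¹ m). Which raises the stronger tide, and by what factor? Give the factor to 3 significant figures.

The Moon, by a factor of ≈ 2.20

Tidal acceleration ∝ M/d³, so compare M/d³ for each.
The Moon: (7.34 × 10²²) / (3.84 × 10⁸)³ = 1.296 × 10⁻³
The Sun: (1.99 × 10³⁰) / (1.50 × 10¹¹)³ = 5.896 × 10⁻⁴
Ratio (larger/smaller) = 2.20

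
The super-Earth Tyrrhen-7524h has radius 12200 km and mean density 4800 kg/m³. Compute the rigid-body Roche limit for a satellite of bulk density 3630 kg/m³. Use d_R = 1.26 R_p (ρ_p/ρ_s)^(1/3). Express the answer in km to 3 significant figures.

16900 km

d_R = 1.26 × 12200 km × (4800/3630)^(1/3)
    = 16900 km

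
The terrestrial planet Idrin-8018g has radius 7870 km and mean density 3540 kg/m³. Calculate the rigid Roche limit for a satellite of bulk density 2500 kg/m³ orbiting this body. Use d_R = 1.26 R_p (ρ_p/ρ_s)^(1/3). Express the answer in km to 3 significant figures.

d_R = 1.26 × 7870 km × (3540/2500)^(1/3)
    = 11100 km

11100 km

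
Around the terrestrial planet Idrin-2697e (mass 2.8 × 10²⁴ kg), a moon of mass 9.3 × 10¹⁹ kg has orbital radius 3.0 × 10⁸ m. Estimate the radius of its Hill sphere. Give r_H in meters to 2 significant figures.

r_H ≈ a (m/3M)^(1/3)
    = (3.0 × 10⁸) × (9.3 × 10¹⁹ / (3 × 2.8 × 10²⁴))^(1/3)
    = 6.7 × 10⁶ m

6.7 × 10⁶ m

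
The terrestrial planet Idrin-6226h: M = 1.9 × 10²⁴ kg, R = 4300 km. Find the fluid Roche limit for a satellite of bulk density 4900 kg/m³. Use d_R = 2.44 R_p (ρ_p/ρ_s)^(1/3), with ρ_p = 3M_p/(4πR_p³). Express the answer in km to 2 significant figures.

ρ_p = 3M_p/(4πR_p³) = 3 × (1.9 × 10²⁴) / (4π × (4.3 × 10⁶ m)³) = 5700 kg/m³
d_R = 2.44 × 4300 km × (5700/4900)^(1/3)
    = 11000 km

11000 km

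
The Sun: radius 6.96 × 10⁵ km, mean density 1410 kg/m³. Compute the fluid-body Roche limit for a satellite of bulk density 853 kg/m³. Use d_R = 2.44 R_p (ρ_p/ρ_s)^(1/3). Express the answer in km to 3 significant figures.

2.01 × 10⁶ km

d_R = 2.44 × 6.96 × 10⁵ km × (1410/853)^(1/3)
    = 2.01 × 10⁶ km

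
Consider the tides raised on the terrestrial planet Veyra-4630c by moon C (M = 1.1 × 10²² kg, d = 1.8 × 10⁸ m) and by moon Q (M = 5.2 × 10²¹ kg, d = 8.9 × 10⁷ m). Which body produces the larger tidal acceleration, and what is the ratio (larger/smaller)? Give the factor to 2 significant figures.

Tidal acceleration ∝ M/d³, so compare M/d³ for each.
Moon C: (1.1 × 10²²) / (1.8 × 10⁸)³ = 1.886 × 10⁻³
Moon Q: (5.2 × 10²¹) / (8.9 × 10⁷)³ = 7.376 × 10⁻³
Ratio (larger/smaller) = 3.9

Moon Q, by a factor of ≈ 3.9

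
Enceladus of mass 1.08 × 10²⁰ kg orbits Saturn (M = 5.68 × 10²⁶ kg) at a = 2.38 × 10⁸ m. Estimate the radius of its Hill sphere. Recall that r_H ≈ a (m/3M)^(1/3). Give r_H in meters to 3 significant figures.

9.49 × 10⁵ m

r_H ≈ a (m/3M)^(1/3)
    = (2.38 × 10⁸) × (1.08 × 10²⁰ / (3 × 5.68 × 10²⁶))^(1/3)
    = 9.49 × 10⁵ m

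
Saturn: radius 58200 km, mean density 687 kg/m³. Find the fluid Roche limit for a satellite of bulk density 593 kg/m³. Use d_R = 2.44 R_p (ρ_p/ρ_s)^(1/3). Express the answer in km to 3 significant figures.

d_R = 2.44 × 58200 km × (687/593)^(1/3)
    = 1.49 × 10⁵ km

1.49 × 10⁵ km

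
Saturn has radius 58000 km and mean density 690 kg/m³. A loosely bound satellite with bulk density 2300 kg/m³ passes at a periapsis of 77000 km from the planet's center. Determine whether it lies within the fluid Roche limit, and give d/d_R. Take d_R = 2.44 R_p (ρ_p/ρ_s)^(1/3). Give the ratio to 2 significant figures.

inside; d/d_R ≈ 0.81

d_R = 2.44 × (58000 km) × (690/2300)^(1/3) = 94740 km
d/d_R = (77000) / (94740) = 0.81
Since d/d_R < 1, the body is inside the Roche limit.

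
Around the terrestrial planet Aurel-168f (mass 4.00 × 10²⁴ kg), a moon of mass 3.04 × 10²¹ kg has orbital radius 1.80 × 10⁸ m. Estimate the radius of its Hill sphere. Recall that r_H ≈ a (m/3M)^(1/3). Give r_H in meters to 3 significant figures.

r_H ≈ a (m/3M)^(1/3)
    = (1.80 × 10⁸) × (3.04 × 10²¹ / (3 × 4.00 × 10²⁴))^(1/3)
    = 1.14 × 10⁷ m

1.14 × 10⁷ m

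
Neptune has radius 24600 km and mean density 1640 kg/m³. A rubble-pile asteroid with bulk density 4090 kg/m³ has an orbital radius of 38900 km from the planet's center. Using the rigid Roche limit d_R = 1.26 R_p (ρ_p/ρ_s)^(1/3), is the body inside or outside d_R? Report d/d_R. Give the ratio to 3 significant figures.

outside; d/d_R ≈ 1.70

d_R = 1.26 × (24600 km) × (1640/4090)^(1/3) = 22860 km
d/d_R = (38900) / (22860) = 1.70
Since d/d_R > 1, the body is outside the Roche limit.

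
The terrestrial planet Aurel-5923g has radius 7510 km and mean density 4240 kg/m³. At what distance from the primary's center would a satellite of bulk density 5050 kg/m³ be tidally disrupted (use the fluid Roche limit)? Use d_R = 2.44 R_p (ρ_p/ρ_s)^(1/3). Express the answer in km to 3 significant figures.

d_R = 2.44 × 7510 km × (4240/5050)^(1/3)
    = 17300 km

17300 km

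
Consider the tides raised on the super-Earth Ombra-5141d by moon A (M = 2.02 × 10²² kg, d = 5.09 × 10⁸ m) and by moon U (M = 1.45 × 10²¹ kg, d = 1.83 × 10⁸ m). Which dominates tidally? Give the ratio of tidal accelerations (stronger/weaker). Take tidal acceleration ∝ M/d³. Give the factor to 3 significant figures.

Tidal stretch scales as M/d³; compute that for each body.
Moon A: (2.02 × 10²²) / (5.09 × 10⁸)³ = 1.532 × 10⁻⁴
Moon U: (1.45 × 10²¹) / (1.83 × 10⁸)³ = 2.366 × 10⁻⁴
Ratio (larger/smaller) = 1.54

Moon U, by a factor of ≈ 1.54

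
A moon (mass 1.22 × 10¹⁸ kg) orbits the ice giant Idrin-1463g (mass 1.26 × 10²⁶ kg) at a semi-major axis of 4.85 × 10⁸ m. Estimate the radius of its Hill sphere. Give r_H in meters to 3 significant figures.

7.17 × 10⁵ m

r_H ≈ a (m/3M)^(1/3)
    = (4.85 × 10⁸) × (1.22 × 10¹⁸ / (3 × 1.26 × 10²⁶))^(1/3)
    = 7.17 × 10⁵ m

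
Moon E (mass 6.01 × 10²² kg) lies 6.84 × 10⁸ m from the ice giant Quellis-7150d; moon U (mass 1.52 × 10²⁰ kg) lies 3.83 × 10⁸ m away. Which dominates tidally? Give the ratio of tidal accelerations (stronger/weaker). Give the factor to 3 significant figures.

Compare M/d³ for the two perturbers:
Moon E: (6.01 × 10²²) / (6.84 × 10⁸)³ = 1.878 × 10⁻⁴
Moon U: (1.52 × 10²⁰) / (3.83 × 10⁸)³ = 2.705 × 10⁻⁶
Ratio (larger/smaller) = 69.4

Moon E, by a factor of ≈ 69.4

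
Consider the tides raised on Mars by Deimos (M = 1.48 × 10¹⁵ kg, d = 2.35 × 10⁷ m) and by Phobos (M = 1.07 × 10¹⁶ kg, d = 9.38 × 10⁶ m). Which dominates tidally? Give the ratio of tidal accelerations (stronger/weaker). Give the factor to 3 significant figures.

Phobos, by a factor of ≈ 114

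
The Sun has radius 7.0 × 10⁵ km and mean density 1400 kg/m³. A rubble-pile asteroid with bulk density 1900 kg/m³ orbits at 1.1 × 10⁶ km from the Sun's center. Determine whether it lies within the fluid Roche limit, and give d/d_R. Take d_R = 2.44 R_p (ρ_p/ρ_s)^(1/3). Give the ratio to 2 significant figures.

d_R = 2.44 × (7.0 × 10⁵ km) × (1400/1900)^(1/3) = 1.543 × 10⁶ km
d/d_R = (1.1 × 10⁶) / (1.543 × 10⁶) = 0.71
Since d/d_R < 1, the body is inside the Roche limit.

inside; d/d_R ≈ 0.71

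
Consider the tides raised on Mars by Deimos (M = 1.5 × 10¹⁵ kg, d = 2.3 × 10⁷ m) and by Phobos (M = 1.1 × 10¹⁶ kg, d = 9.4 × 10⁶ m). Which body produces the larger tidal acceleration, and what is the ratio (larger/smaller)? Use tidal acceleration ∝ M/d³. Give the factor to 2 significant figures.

Phobos, by a factor of ≈ 110

Tidal stretch scales as M/d³; compute that for each body.
Deimos: (1.5 × 10¹⁵) / (2.3 × 10⁷)³ = 1.233 × 10⁻⁷
Phobos: (1.1 × 10¹⁶) / (9.4 × 10⁶)³ = 1.324 × 10⁻⁵
Ratio (larger/smaller) = 110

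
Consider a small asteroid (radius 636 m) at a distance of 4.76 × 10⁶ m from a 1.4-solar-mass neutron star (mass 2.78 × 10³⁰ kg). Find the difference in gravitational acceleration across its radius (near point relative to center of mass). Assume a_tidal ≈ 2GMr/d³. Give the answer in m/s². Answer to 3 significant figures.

a_tidal = 2GMr/d³
        = 2 × (6.674 × 10⁻¹¹) × (2.78 × 10³⁰) × (636) / (4.76 × 10⁶)³
        = 2.19 × 10³ m/s²

2.19 × 10³ m/s²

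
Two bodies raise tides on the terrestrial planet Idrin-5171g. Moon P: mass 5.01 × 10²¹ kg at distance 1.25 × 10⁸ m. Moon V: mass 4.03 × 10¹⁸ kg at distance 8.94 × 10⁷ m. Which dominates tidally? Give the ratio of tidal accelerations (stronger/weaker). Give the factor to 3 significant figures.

Tidal stretch scales as M/d³; compute that for each body.
Moon P: (5.01 × 10²¹) / (1.25 × 10⁸)³ = 2.565 × 10⁻³
Moon V: (4.03 × 10¹⁸) / (8.94 × 10⁷)³ = 5.640 × 10⁻⁶
Ratio (larger/smaller) = 455

Moon P, by a factor of ≈ 455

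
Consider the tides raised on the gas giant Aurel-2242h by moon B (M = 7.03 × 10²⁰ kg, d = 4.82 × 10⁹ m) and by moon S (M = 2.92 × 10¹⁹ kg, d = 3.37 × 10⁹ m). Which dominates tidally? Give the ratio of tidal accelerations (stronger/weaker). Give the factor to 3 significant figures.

Moon B, by a factor of ≈ 8.23

Tidal stretch scales as M/d³; compute that for each body.
Moon B: (7.03 × 10²⁰) / (4.82 × 10⁹)³ = 6.278 × 10⁻⁹
Moon S: (2.92 × 10¹⁹) / (3.37 × 10⁹)³ = 7.629 × 10⁻¹⁰
Ratio (larger/smaller) = 8.23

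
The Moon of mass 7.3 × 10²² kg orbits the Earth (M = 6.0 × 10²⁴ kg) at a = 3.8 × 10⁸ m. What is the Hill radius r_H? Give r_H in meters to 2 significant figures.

r_H ≈ a (m/3M)^(1/3)
    = (3.8 × 10⁸) × (7.3 × 10²² / (3 × 6.0 × 10²⁴))^(1/3)
    = 6.1 × 10⁷ m

6.1 × 10⁷ m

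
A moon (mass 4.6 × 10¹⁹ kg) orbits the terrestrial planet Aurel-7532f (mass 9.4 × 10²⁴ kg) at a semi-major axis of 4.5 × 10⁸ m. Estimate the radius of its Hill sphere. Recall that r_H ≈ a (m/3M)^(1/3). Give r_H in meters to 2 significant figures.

r_H ≈ a (m/3M)^(1/3)
    = (4.5 × 10⁸) × (4.6 × 10¹⁹ / (3 × 9.4 × 10²⁴))^(1/3)
    = 5.3 × 10⁶ m

5.3 × 10⁶ m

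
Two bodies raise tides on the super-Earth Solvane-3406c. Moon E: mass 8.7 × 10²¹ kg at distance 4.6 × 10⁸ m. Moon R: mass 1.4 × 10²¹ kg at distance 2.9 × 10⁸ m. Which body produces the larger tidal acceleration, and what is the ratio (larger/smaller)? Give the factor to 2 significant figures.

Moon E, by a factor of ≈ 1.6

Compare M/d³ for the two perturbers:
Moon E: (8.7 × 10²¹) / (4.6 × 10⁸)³ = 8.938 × 10⁻⁵
Moon R: (1.4 × 10²¹) / (2.9 × 10⁸)³ = 5.740 × 10⁻⁵
Ratio (larger/smaller) = 1.6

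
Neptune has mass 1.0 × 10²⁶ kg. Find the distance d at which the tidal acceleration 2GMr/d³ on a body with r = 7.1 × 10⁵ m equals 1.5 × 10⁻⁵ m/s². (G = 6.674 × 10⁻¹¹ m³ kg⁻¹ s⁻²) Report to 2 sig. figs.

8.6 × 10⁸ m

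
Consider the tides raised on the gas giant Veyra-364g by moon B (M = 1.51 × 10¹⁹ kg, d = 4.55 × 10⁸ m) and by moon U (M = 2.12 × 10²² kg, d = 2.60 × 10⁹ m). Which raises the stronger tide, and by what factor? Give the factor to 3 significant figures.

Moon U, by a factor of ≈ 7.52

Tidal acceleration ∝ M/d³, so compare M/d³ for each.
Moon B: (1.51 × 10¹⁹) / (4.55 × 10⁸)³ = 1.603 × 10⁻⁷
Moon U: (2.12 × 10²²) / (2.60 × 10⁹)³ = 1.206 × 10⁻⁶
Ratio (larger/smaller) = 7.52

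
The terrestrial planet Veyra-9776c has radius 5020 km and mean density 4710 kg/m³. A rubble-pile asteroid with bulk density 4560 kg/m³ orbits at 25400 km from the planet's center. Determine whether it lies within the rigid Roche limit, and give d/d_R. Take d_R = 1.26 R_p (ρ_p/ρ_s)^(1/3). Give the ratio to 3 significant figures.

d_R = 1.26 × (5020 km) × (4710/4560)^(1/3) = 6394 km
d/d_R = (25400) / (6394) = 3.97
Since d/d_R > 1, the body is outside the Roche limit.

outside; d/d_R ≈ 3.97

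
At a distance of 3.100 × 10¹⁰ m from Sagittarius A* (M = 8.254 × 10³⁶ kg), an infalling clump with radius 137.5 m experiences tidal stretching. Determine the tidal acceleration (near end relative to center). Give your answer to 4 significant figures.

a_tidal = 2GMr/d³
        = 2 × (6.674 × 10⁻¹¹) × (8.254 × 10³⁶) × (137.5) / (3.100 × 10¹⁰)³
        = 5.085 × 10⁻³ m/s²

5.085 × 10⁻³ m/s²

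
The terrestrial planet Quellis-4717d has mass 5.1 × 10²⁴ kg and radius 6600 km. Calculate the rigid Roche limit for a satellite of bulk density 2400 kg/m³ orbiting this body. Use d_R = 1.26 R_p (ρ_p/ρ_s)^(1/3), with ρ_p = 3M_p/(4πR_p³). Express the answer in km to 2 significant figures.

10000 km

ρ_p = 3M_p/(4πR_p³) = 3 × (5.1 × 10²⁴) / (4π × (6.6 × 10⁶ m)³) = 4200 kg/m³
d_R = 1.26 × 6600 km × (4200/2400)^(1/3)
    = 10000 km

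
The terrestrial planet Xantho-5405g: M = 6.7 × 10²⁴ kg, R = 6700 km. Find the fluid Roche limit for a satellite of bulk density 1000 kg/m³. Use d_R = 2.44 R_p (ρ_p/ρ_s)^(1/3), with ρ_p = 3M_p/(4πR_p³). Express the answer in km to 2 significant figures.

ρ_p = 3M_p/(4πR_p³) = 3 × (6.7 × 10²⁴) / (4π × (6.7 × 10⁶ m)³) = 5300 kg/m³
d_R = 2.44 × 6700 km × (5300/1000)^(1/3)
    = 29000 km

29000 km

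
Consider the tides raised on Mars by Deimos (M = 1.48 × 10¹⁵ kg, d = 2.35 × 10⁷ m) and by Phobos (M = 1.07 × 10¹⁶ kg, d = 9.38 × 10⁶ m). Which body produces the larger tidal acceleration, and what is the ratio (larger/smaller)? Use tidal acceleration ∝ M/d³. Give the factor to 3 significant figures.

Compare M/d³ for the two perturbers:
Deimos: (1.48 × 10¹⁵) / (2.35 × 10⁷)³ = 1.140 × 10⁻⁷
Phobos: (1.07 × 10¹⁶) / (9.38 × 10⁶)³ = 1.297 × 10⁻⁵
Ratio (larger/smaller) = 114

Phobos, by a factor of ≈ 114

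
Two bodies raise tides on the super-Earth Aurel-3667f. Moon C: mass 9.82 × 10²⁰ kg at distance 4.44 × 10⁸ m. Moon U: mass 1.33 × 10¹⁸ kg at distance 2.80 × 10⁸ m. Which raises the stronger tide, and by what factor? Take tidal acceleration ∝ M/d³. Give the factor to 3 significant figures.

Tidal stretch scales as M/d³; compute that for each body.
Moon C: (9.82 × 10²⁰) / (4.44 × 10⁸)³ = 1.122 × 10⁻⁵
Moon U: (1.33 × 10¹⁸) / (2.80 × 10⁸)³ = 6.059 × 10⁻⁸
Ratio (larger/smaller) = 185

Moon C, by a factor of ≈ 185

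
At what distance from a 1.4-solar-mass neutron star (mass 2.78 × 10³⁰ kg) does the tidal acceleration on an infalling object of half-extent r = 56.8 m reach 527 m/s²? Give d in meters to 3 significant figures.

3.42 × 10⁶ m

2GMr/d³ = a_tidal  ⇒  d = (2GMr / a_tidal)^(1/3)
d = (2 × 6.674×10⁻¹¹ × (2.78 × 10³⁰) × (56.8) / (527))^(1/3)
  = 3.42 × 10⁶ m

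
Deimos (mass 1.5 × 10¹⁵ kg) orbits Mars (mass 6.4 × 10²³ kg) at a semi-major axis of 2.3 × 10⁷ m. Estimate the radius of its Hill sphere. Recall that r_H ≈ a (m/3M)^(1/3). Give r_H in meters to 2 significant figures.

r_H ≈ a (m/3M)^(1/3)
    = (2.3 × 10⁷) × (1.5 × 10¹⁵ / (3 × 6.4 × 10²³))^(1/3)
    = 2.1 × 10⁴ m

2.1 × 10⁴ m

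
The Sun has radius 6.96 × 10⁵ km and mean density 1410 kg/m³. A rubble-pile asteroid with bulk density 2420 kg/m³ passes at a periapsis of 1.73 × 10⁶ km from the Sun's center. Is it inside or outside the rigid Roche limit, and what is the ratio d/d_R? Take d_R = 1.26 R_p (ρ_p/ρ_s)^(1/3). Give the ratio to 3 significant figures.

d_R = 1.26 × (6.96 × 10⁵ km) × (1410/2420)^(1/3) = 7.325 × 10⁵ km
d/d_R = (1.73 × 10⁶) / (7.325 × 10⁵) = 2.36
Since d/d_R > 1, the body is outside the Roche limit.

outside; d/d_R ≈ 2.36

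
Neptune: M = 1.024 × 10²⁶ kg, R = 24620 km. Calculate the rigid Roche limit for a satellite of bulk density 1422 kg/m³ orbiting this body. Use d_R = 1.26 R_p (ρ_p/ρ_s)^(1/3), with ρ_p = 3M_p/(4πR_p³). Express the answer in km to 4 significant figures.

32520 km

ρ_p = 3M_p/(4πR_p³) = 3 × (1.024 × 10²⁶) / (4π × (2.462 × 10⁷ m)³) = 1638 kg/m³
d_R = 1.26 × 24620 km × (1638/1422)^(1/3)
    = 32520 km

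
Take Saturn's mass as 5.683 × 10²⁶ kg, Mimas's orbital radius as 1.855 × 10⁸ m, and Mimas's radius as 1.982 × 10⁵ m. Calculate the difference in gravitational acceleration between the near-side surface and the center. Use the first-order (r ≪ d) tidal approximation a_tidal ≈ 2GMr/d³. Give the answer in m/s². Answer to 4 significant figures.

2.355 × 10⁻³ m/s²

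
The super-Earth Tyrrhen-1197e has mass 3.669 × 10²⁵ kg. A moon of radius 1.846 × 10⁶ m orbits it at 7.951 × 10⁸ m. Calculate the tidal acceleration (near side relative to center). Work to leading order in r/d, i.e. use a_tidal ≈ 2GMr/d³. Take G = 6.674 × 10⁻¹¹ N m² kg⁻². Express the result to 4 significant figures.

Δg = 2GMr/d³
   = 2 × (6.674 × 10⁻¹¹) × (3.669 × 10²⁵) × (1.846 × 10⁶) / (7.951 × 10⁸)³
   = 1.799 × 10⁻⁵ m/s²

1.799 × 10⁻⁵ m/s²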